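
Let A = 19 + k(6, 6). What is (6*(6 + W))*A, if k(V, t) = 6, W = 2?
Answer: 1200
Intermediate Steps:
A = 25 (A = 19 + 6 = 25)
(6*(6 + W))*A = (6*(6 + 2))*25 = (6*8)*25 = 48*25 = 1200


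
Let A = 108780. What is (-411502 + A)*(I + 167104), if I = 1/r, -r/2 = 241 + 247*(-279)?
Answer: -3473845712498497/68672 ≈ -5.0586e+10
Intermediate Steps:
r = 137344 (r = -2*(241 + 247*(-279)) = -2*(241 - 68913) = -2*(-68672) = 137344)
I = 1/137344 ≈ 7.2810e-6
(-411502 + A)*(I + 167104) = (-411502 + 108780)*(1/137344 + 167104) = -302722*22950731777/137344 = -3473845712498497/68672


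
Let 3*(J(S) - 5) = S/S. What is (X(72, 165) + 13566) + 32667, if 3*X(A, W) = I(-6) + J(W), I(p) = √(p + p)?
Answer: 416113/9 + 2*I*√3/3 ≈ 46235.0 + 1.1547*I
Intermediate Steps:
I(p) = √2*√p (I(p) = √(2*p) = √2*√p)
J(S) = 16/3 (J(S) = 5 + (S/S)/3 = 5 + (⅓)*1 = 5 + ⅓ = 16/3)
X(A, W) = 16/9 + 2*I*√3/3 (X(A, W) = (√2*√(-6) + 16/3)/3 = (√2*(I*√6) + 16/3)/3 = (2*I*√3 + 16/3)/3 = (16/3 + 2*I*√3)/3 = 16/9 + 2*I*√3/3)
(X(72, 165) + 13566) + 32667 = ((16/9 + 2*I*√3/3) + 13566) + 32667 = (122110/9 + 2*I*√3/3) + 32667 = 416113/9 + 2*I*√3/3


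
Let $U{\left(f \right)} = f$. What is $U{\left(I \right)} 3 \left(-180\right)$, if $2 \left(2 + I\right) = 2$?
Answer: $540$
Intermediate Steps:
$I = -1$ ($I = -2 + \frac{1}{2} \cdot 2 = -2 + 1 = -1$)
$U{\left(I \right)} 3 \left(-180\right) = - 3 \left(-180\right) = \left(-1\right) \left(-540\right) = 540$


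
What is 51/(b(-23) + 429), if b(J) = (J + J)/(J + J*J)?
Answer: 561/4718 ≈ 0.11891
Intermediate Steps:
b(J) = 2*J/(J + J²) (b(J) = (2*J)/(J + J²) = 2*J/(J + J²))
51/(b(-23) + 429) = 51/(2/(1 - 23) + 429) = 51/(2/(-22) + 429) = 51/(2*(-1/22) + 429) = 51/(-1/11 + 429) = 51/(4718/11) = (11/4718)*51 = 561/4718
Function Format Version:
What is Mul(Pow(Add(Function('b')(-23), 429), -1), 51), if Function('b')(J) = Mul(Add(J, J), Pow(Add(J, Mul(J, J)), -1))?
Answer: Rational(561, 4718) ≈ 0.11891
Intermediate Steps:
Function('b')(J) = Mul(2, J, Pow(Add(J, Pow(J, 2)), -1)) (Function('b')(J) = Mul(Mul(2, J), Pow(Add(J, Pow(J, 2)), -1)) = Mul(2, J, Pow(Add(J, Pow(J, 2)), -1)))
Mul(Pow(Add(Function('b')(-23), 429), -1), 51) = Mul(Pow(Add(Mul(2, Pow(Add(1, -23), -1)), 429), -1), 51) = Mul(Pow(Add(Mul(2, Pow(-22, -1)), 429), -1), 51) = Mul(Pow(Add(Mul(2, Rational(-1, 22)), 429), -1), 51) = Mul(Pow(Add(Rational(-1, 11), 429), -1), 51) = Mul(Pow(Rational(4718, 11), -1), 51) = Mul(Rational(11, 4718), 51) = Rational(561, 4718)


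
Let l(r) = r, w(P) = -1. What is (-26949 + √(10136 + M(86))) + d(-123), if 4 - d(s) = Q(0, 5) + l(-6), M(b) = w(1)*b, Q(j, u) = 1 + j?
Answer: -26940 + 5*√402 ≈ -26840.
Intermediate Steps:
M(b) = -b
d(s) = 9 (d(s) = 4 - ((1 + 0) - 6) = 4 - (1 - 6) = 4 - 1*(-5) = 4 + 5 = 9)
(-26949 + √(10136 + M(86))) + d(-123) = (-26949 + √(10136 - 1*86)) + 9 = (-26949 + √(10136 - 86)) + 9 = (-26949 + √10050) + 9 = (-26949 + 5*√402) + 9 = -26940 + 5*√402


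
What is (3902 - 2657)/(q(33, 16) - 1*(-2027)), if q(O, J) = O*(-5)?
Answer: 1245/1862 ≈ 0.66864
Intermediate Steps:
q(O, J) = -5*O
(3902 - 2657)/(q(33, 16) - 1*(-2027)) = (3902 - 2657)/(-5*33 - 1*(-2027)) = 1245/(-165 + 2027) = 1245/1862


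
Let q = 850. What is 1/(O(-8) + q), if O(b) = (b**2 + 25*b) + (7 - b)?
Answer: 1/729 ≈ 0.0013717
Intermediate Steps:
O(b) = 7 + b**2 + 24*b
1/(O(-8) + q) = 1/((7 + (-8)**2 + 24*(-8)) + 850) = 1/((7 + 64 - 192) + 850) = 1/(-121 + 850) = 1/729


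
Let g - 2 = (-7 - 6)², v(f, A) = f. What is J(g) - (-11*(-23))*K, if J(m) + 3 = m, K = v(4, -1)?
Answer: -844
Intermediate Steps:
K = 4
g = 171 (g = 2 + (-7 - 6)² = 2 + (-13)² = 2 + 169 = 171)
J(m) = -3 + m
J(g) - (-11*(-23))*K = (-3 + 171) - (-11*(-23))*4 = 168 - 253*4 = 168 - 1*1012 = 168 - 1012 = -844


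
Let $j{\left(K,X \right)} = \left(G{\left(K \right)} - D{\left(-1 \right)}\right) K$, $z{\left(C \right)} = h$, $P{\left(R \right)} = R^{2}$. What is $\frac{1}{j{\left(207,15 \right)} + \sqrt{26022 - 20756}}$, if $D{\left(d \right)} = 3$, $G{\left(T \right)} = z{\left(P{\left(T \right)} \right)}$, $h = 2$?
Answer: $- \frac{207}{37583} - \frac{\sqrt{5266}}{37583} \approx -0.0074387$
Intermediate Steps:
$z{\left(C \right)} = 2$
$G{\left(T \right)} = 2$
$j{\left(K,X \right)} = - K$ ($j{\left(K,X \right)} = \left(2 - 3\right) K = - K$)
$\frac{1}{j{\left(207,15 \right)} + \sqrt{26022 - 20756}} = \frac{1}{\left(-1\right) 207 + \sqrt{26022 - 20756}} = \frac{1}{-207 + \sqrt{5266}}$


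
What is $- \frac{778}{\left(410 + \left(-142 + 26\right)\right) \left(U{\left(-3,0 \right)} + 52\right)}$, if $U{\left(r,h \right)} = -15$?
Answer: $- \frac{389}{5439} \approx -0.07152$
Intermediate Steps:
$- \frac{778}{\left(410 + \left(-142 + 26\right)\right) \left(U{\left(-3,0 \right)} + 52\right)} = - \frac{778}{\left(410 + \left(-142 + 26\right)\right) \left(-15 + 52\right)} = - \frac{778}{\left(410 - 116\right) 37} = - \frac{778}{294 \cdot 37} = - \frac{778}{10878} = \left(-778\right) \frac{1}{10878} = - \frac{389}{5439}$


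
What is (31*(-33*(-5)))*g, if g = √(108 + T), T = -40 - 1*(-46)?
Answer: 5115*√114 ≈ 54613.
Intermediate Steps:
T = 6 (T = -40 + 46 = 6)
g = √114 (g = √(108 + 6) = √114 ≈ 10.677)
(31*(-33*(-5)))*g = (31*(-33*(-5)))*√114 = (31*165)*√114 = 5115*√114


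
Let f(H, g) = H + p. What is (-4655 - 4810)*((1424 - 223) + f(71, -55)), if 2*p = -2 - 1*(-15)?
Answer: -24202005/2 ≈ -1.2101e+7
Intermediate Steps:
p = 13/2 (p = (-2 - 1*(-15))/2 = (-2 + 15)/2 = (½)*13 = 13/2 ≈ 6.5000)
f(H, g) = 13/2 + H (f(H, g) = H + 13/2 = 13/2 + H)
(-4655 - 4810)*((1424 - 223) + f(71, -55)) = (-4655 - 4810)*((1424 - 223) + (13/2 + 71)) = -9465*(1201 + 155/2) = -9465*2557/2 = -24202005/2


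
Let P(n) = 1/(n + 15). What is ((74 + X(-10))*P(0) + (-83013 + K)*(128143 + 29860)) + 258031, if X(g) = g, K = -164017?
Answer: -585468345821/15 ≈ -3.9031e+10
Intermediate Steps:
P(n) = 1/(15 + n)
((74 + X(-10))*P(0) + (-83013 + K)*(128143 + 29860)) + 258031 = ((74 - 10)/(15 + 0) + (-83013 - 164017)*(128143 + 29860)) + 258031 = (64/15 - 247030*158003) + 258031 = (64*(1/15) - 39031481090) + 258031 = (64/15 - 39031481090) + 258031 = -585472216286/15 + 258031 = -585468345821/15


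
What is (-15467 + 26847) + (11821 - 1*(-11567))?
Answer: 34768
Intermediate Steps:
(-15467 + 26847) + (11821 - 1*(-11567)) = 11380 + (11821 + 11567) = 11380 + 23388 = 34768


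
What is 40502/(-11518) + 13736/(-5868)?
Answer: -49484623/8448453 ≈ -5.8572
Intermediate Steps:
40502/(-11518) + 13736/(-5868) = 40502*(-1/11518) + 13736*(-1/5868) = -20251/5759 - 3434/1467 = -49484623/8448453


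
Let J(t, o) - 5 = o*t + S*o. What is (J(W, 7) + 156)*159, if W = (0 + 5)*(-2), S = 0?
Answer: 14469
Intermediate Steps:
W = -10 (W = 5*(-2) = -10)
J(t, o) = 5 + o*t (J(t, o) = 5 + (o*t + 0*o) = 5 + (o*t + 0) = 5 + o*t)
(J(W, 7) + 156)*159 = ((5 + 7*(-10)) + 156)*159 = ((5 - 70) + 156)*159 = (-65 + 156)*159 = 91*159 = 14469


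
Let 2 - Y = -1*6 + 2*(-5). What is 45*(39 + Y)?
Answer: 2565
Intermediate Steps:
Y = 18 (Y = 2 - (-1*6 + 2*(-5)) = 2 - (-6 - 10) = 2 - 1*(-16) = 2 + 16 = 18)
45*(39 + Y) = 45*(39 + 18) = 45*57 = 2565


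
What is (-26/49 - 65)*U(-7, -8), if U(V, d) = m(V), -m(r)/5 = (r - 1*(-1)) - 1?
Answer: -16055/7 ≈ -2293.6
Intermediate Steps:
m(r) = -5*r (m(r) = -5*((r - 1*(-1)) - 1) = -5*((r + 1) - 1) = -5*((1 + r) - 1) = -5*r)
U(V, d) = -5*V
(-26/49 - 65)*U(-7, -8) = (-26/49 - 65)*(-5*(-7)) = (-26*1/49 - 65)*35 = (-26/49 - 65)*35 = -3211/49*35 = -16055/7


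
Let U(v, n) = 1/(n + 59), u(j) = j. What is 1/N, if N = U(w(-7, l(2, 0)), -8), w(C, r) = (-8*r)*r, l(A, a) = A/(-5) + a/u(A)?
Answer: 51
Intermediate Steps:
l(A, a) = -A/5 + a/A (l(A, a) = A/(-5) + a/A = A*(-⅕) + a/A = -A/5 + a/A)
w(C, r) = -8*r²
U(v, n) = 1/(59 + n)
N = 1/51 (N = 1/(59 - 8) = 1/51 ≈ 0.019608)
1/N = 1/(1/51) = 51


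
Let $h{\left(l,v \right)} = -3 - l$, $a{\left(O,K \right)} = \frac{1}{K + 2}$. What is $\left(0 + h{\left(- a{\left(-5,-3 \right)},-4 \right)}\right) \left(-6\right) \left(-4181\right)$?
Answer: $-100344$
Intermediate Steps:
$a{\left(O,K \right)} = \frac{1}{2 + K}$
$\left(0 + h{\left(- a{\left(-5,-3 \right)},-4 \right)}\right) \left(-6\right) \left(-4181\right) = \left(0 - \left(3 - \frac{1}{2 - 3}\right)\right) \left(-6\right) \left(-4181\right) = \left(0 - \left(3 - \frac{1}{-1}\right)\right) \left(-6\right) \left(-4181\right) = \left(0 - \left(3 - -1\right)\right) \left(-6\right) \left(-4181\right) = \left(0 - 4\right) \left(-6\right) \left(-4181\right) = \left(-4\right) \left(-6\right) \left(-4181\right) = 24 \left(-4181\right) = -100344$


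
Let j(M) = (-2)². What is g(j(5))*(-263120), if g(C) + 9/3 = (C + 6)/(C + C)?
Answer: 460460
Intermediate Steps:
j(M) = 4
g(C) = -3 + (6 + C)/(2*C) (g(C) = -3 + (C + 6)/(C + C) = -3 + (6 + C)/((2*C)) = -3 + (6 + C)*(1/(2*C)) = -3 + (6 + C)/(2*C))
g(j(5))*(-263120) = (-5/2 + 3/4)*(-263120) = (-5/2 + 3*(¼))*(-263120) = (-5/2 + ¾)*(-263120) = -7/4*(-263120) = 460460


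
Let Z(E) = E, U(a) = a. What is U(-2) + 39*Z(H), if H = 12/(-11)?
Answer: -490/11 ≈ -44.545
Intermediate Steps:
H = -12/11 (H = 12*(-1/11) = -12/11 ≈ -1.0909)
U(-2) + 39*Z(H) = -2 + 39*(-12/11) = -2 - 468/11 = -490/11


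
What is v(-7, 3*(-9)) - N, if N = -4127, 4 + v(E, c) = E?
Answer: 4116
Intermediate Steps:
v(E, c) = -4 + E
v(-7, 3*(-9)) - N = (-4 - 7) - 1*(-4127) = -11 + 4127 = 4116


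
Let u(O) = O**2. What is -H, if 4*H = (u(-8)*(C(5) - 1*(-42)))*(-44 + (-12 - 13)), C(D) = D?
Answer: 51888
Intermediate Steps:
H = -51888 (H = (((-8)**2*(5 - 1*(-42)))*(-44 + (-12 - 13)))/4 = ((64*(5 + 42))*(-44 - 25))/4 = ((64*47)*(-69))/4 = (3008*(-69))/4 = (1/4)*(-207552) = -51888)
-H = -1*(-51888) = 51888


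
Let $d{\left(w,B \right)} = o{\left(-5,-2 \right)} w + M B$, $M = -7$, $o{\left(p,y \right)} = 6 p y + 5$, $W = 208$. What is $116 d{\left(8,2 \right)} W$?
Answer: $12208768$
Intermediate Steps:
$o{\left(p,y \right)} = 5 + 6 p y$ ($o{\left(p,y \right)} = 6 p y + 5 = 5 + 6 p y$)
$d{\left(w,B \right)} = - 7 B + 65 w$ ($d{\left(w,B \right)} = \left(5 + 6 \left(-5\right) \left(-2\right)\right) w - 7 B = \left(5 + 60\right) w - 7 B = 65 w - 7 B = - 7 B + 65 w$)
$116 d{\left(8,2 \right)} W = 116 \left(\left(-7\right) 2 + 65 \cdot 8\right) 208 = 116 \left(-14 + 520\right) 208 = 116 \cdot 506 \cdot 208 = 58696 \cdot 208 = 12208768$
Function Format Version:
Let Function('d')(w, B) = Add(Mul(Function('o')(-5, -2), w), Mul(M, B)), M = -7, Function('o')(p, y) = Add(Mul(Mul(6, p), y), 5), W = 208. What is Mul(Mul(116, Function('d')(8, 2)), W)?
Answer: 12208768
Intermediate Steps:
Function('o')(p, y) = Add(5, Mul(6, p, y)) (Function('o')(p, y) = Add(Mul(6, p, y), 5) = Add(5, Mul(6, p, y)))
Function('d')(w, B) = Add(Mul(-7, B), Mul(65, w)) (Function('d')(w, B) = Add(Mul(Add(5, Mul(6, -5, -2)), w), Mul(-7, B)) = Add(Mul(Add(5, 60), w), Mul(-7, B)) = Add(Mul(65, w), Mul(-7, B)) = Add(Mul(-7, B), Mul(65, w)))
Mul(Mul(116, Function('d')(8, 2)), W) = Mul(Mul(116, Add(Mul(-7, 2), Mul(65, 8))), 208) = Mul(Mul(116, Add(-14, 520)), 208) = Mul(Mul(116, 506), 208) = Mul(58696, 208) = 12208768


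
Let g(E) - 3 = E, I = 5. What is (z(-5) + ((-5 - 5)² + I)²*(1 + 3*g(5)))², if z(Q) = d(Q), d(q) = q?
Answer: 75966384400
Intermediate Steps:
z(Q) = Q
g(E) = 3 + E
(z(-5) + ((-5 - 5)² + I)²*(1 + 3*g(5)))² = (-5 + ((-5 - 5)² + 5)²*(1 + 3*(3 + 5)))² = (-5 + ((-10)² + 5)²*(1 + 3*8))² = (-5 + (100 + 5)²*(1 + 24))² = (-5 + 105²*25)² = (-5 + 11025*25)² = (-5 + 275625)² = 275620² = 75966384400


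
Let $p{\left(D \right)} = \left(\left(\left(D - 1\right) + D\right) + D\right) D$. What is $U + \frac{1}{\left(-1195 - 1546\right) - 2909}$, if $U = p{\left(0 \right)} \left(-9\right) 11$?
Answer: $- \frac{1}{5650} \approx -0.00017699$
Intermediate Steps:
$p{\left(D \right)} = D \left(-1 + 3 D\right)$ ($p{\left(D \right)} = \left(\left(\left(-1 + D\right) + D\right) + D\right) D = \left(\left(-1 + 2 D\right) + D\right) D = \left(-1 + 3 D\right) D = D \left(-1 + 3 D\right)$)
$U = 0$ ($U = 0 \left(-1 + 3 \cdot 0\right) \left(-9\right) 11 = 0 \left(-1 + 0\right) \left(-9\right) 11 = 0 \left(-1\right) \left(-9\right) 11 = 0 \left(-9\right) 11 = 0 \cdot 11 = 0$)
$U + \frac{1}{\left(-1195 - 1546\right) - 2909} = 0 + \frac{1}{\left(-1195 - 1546\right) - 2909} = 0 + \frac{1}{-2741 - 2909} = 0 + \frac{1}{-5650} = 0 - \frac{1}{5650} = - \frac{1}{5650}$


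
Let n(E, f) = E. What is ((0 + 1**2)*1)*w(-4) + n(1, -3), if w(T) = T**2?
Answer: 17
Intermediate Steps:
((0 + 1**2)*1)*w(-4) + n(1, -3) = ((0 + 1**2)*1)*(-4)**2 + 1 = ((0 + 1)*1)*16 + 1 = (1*1)*16 + 1 = 1*16 + 1 = 16 + 1 = 17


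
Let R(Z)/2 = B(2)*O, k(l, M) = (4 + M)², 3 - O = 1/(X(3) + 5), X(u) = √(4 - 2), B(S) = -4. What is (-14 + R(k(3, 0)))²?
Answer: 695684/529 + 13344*√2/529 ≈ 1350.8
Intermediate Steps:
X(u) = √2
O = 3 - 1/(5 + √2) (O = 3 - 1/(√2 + 5) = 3 - 1/(5 + √2) ≈ 2.8441)
R(Z) = -512/23 - 8*√2/23 (R(Z) = 2*(-4*(64/23 + √2/23)) = 2*(-256/23 - 4*√2/23) = -512/23 - 8*√2/23)
(-14 + R(k(3, 0)))² = (-14 + (-512/23 - 8*√2/23))² = (-834/23 - 8*√2/23)²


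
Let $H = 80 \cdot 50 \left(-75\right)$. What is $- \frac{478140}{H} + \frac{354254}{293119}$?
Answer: $\frac{4107135311}{1465595000} \approx 2.8024$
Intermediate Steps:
$H = -300000$ ($H = 4000 \left(-75\right) = -300000$)
$- \frac{478140}{H} + \frac{354254}{293119} = - \frac{478140}{-300000} + \frac{354254}{293119} = \left(-478140\right) \left(- \frac{1}{300000}\right) + 354254 \cdot \frac{1}{293119} = \frac{7969}{5000} + \frac{354254}{293119} = \frac{4107135311}{1465595000}$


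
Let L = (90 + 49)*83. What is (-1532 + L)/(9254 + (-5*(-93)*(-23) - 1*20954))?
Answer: -667/1493 ≈ -0.44675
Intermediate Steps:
L = 11537 (L = 139*83 = 11537)
(-1532 + L)/(9254 + (-5*(-93)*(-23) - 1*20954)) = (-1532 + 11537)/(9254 + (-5*(-93)*(-23) - 1*20954)) = 10005/(9254 + (465*(-23) - 20954)) = 10005/(9254 + (-10695 - 20954)) = 10005/(9254 - 31649) = 10005/(-22395) = 10005*(-1/22395) = -667/1493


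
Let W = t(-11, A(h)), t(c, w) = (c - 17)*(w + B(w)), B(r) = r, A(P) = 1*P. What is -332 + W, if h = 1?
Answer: -388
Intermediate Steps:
A(P) = P
t(c, w) = 2*w*(-17 + c) (t(c, w) = (c - 17)*(w + w) = (-17 + c)*(2*w) = 2*w*(-17 + c))
W = -56 (W = 2*1*(-17 - 11) = 2*1*(-28) = -56)
-332 + W = -332 - 56 = -388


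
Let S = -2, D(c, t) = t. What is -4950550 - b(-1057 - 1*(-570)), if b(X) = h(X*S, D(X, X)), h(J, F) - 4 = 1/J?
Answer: -4821839597/974 ≈ -4.9506e+6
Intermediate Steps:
h(J, F) = 4 + 1/J
b(X) = 4 - 1/(2*X) (b(X) = 4 + 1/(X*(-2)) = 4 + 1/(-2*X) = 4 - 1/(2*X))
-4950550 - b(-1057 - 1*(-570)) = -4950550 - (4 - 1/(2*(-1057 - 1*(-570)))) = -4950550 - (4 - 1/(2*(-1057 + 570))) = -4950550 - (4 - ½/(-487)) = -4950550 - (4 - ½*(-1/487)) = -4950550 - (4 + 1/974) = -4950550 - 1*3897/974 = -4950550 - 3897/974 = -4821839597/974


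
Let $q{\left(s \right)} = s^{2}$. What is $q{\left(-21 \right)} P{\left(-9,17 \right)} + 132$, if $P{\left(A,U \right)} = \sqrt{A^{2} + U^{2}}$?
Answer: $132 + 441 \sqrt{370} \approx 8614.8$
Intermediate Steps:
$q{\left(-21 \right)} P{\left(-9,17 \right)} + 132 = \left(-21\right)^{2} \sqrt{\left(-9\right)^{2} + 17^{2}} + 132 = 441 \sqrt{81 + 289} + 132 = 441 \sqrt{370} + 132 = 132 + 441 \sqrt{370}$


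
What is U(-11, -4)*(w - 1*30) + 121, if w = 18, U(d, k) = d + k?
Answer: 301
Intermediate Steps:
U(-11, -4)*(w - 1*30) + 121 = (-11 - 4)*(18 - 1*30) + 121 = -15*(18 - 30) + 121 = -15*(-12) + 121 = 180 + 121 = 301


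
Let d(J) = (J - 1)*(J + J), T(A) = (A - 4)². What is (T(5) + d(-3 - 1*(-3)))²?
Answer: 1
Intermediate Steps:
T(A) = (-4 + A)²
d(J) = 2*J*(-1 + J) (d(J) = (-1 + J)*(2*J) = 2*J*(-1 + J))
(T(5) + d(-3 - 1*(-3)))² = ((-4 + 5)² + 2*(-3 - 1*(-3))*(-1 + (-3 - 1*(-3))))² = (1² + 2*(-3 + 3)*(-1 + (-3 + 3)))² = (1 + 2*0*(-1 + 0))² = (1 + 2*0*(-1))² = (1 + 0)² = 1² = 1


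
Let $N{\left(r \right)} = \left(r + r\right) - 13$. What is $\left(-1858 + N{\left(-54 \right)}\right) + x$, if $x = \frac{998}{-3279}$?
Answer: $- \frac{6490139}{3279} \approx -1979.3$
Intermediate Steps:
$x = - \frac{998}{3279}$ ($x = 998 \left(- \frac{1}{3279}\right) = - \frac{998}{3279} \approx -0.30436$)
$N{\left(r \right)} = -13 + 2 r$ ($N{\left(r \right)} = 2 r - 13 = -13 + 2 r$)
$\left(-1858 + N{\left(-54 \right)}\right) + x = \left(-1858 + \left(-13 + 2 \left(-54\right)\right)\right) - \frac{998}{3279} = \left(-1858 - 121\right) - \frac{998}{3279} = -1979 - \frac{998}{3279} = - \frac{6490139}{3279}$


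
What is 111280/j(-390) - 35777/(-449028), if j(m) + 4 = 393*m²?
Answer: 8549017972/104846803173 ≈ 0.081538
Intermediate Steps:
j(m) = -4 + 393*m²
111280/j(-390) - 35777/(-449028) = 111280/(-4 + 393*(-390)²) - 35777/(-449028) = 111280/(-4 + 393*152100) - 35777*(-1/449028) = 111280/(-4 + 59775300) + 35777/449028 = 111280/59775296 + 35777/449028 = 111280*(1/59775296) + 35777/449028 = 6955/3735956 + 35777/449028 = 8549017972/104846803173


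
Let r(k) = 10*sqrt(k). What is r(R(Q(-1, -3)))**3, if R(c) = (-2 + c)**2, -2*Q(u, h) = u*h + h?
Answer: 8000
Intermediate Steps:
Q(u, h) = -h/2 - h*u/2 (Q(u, h) = -(u*h + h)/2 = -(h*u + h)/2 = -(h + h*u)/2 = -h/2 - h*u/2)
r(R(Q(-1, -3)))**3 = (10*sqrt((-2 - 1/2*(-3)*(1 - 1))**2))**3 = (10*sqrt((-2 - 1/2*(-3)*0)**2))**3 = (10*sqrt((-2 + 0)**2))**3 = (10*sqrt((-2)**2))**3 = (10*sqrt(4))**3 = (10*2)**3 = 20**3 = 8000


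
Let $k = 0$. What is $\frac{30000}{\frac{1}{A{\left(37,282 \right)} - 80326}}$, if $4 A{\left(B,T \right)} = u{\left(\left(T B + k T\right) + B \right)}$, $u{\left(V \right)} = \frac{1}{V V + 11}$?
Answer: $- \frac{22017728509379375}{9136821} \approx -2.4098 \cdot 10^{9}$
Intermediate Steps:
$u{\left(V \right)} = \frac{1}{11 + V^{2}}$ ($u{\left(V \right)} = \frac{1}{V^{2} + 11} = \frac{1}{11 + V^{2}}$)
$A{\left(B,T \right)} = \frac{1}{4 \left(11 + \left(B + B T\right)^{2}\right)}$ ($A{\left(B,T \right)} = \frac{1}{4 \left(11 + \left(\left(T B + 0 T\right) + B\right)^{2}\right)} = \frac{1}{4 \left(11 + \left(\left(B T + 0\right) + B\right)^{2}\right)} = \frac{1}{4 \left(11 + \left(B T + B\right)^{2}\right)} = \frac{1}{4 \left(11 + \left(B + B T\right)^{2}\right)}$)
$\frac{30000}{\frac{1}{A{\left(37,282 \right)} - 80326}} = \frac{30000}{\frac{1}{\frac{1}{4 \left(11 + 37^{2} \left(1 + 282\right)^{2}\right)} - 80326}} = \frac{30000}{\frac{1}{\frac{1}{4 \left(11 + 1369 \cdot 283^{2}\right)} - 80326}} = \frac{30000}{\frac{1}{\frac{1}{4 \left(11 + 1369 \cdot 80089\right)} - 80326}} = \frac{30000}{\frac{1}{\frac{1}{4 \left(11 + 109641841\right)} - 80326}} = \frac{30000}{\frac{1}{\frac{1}{4 \cdot 109641852} - 80326}} = \frac{30000}{\frac{1}{\frac{1}{4} \cdot \frac{1}{109641852} - 80326}} = \frac{30000}{\frac{1}{\frac{1}{438567408} - 80326}} = \frac{30000}{\frac{1}{- \frac{35228365615007}{438567408}}} = \frac{30000}{- \frac{438567408}{35228365615007}} = 30000 \left(- \frac{35228365615007}{438567408}\right) = - \frac{22017728509379375}{9136821}$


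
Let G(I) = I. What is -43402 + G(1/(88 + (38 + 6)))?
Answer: -5729063/132 ≈ -43402.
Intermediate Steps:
-43402 + G(1/(88 + (38 + 6))) = -43402 + 1/(88 + (38 + 6)) = -43402 + 1/(88 + 44) = -43402 + 1/132 = -5729063/132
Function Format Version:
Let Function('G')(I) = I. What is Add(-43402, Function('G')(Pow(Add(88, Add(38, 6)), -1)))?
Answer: Rational(-5729063, 132) ≈ -43402.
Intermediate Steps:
Add(-43402, Function('G')(Pow(Add(88, Add(38, 6)), -1))) = Add(-43402, Pow(Add(88, Add(38, 6)), -1)) = Add(-43402, Pow(Add(88, 44), -1)) = Add(-43402, Pow(132, -1)) = Add(-43402, Rational(1, 132)) = Rational(-5729063, 132)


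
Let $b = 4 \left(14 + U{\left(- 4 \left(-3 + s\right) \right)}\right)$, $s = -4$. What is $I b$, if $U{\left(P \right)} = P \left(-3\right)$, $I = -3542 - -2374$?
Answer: $327040$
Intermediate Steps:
$I = -1168$ ($I = -3542 + 2374 = -1168$)
$U{\left(P \right)} = - 3 P$
$b = -280$ ($b = 4 \left(14 - 3 \left(- 4 \left(-3 - 4\right)\right)\right) = 4 \left(14 - 3 \left(- 4 \left(-7\right)\right)\right) = 4 \left(14 - 3 \left(\left(-1\right) \left(-28\right)\right)\right) = 4 \left(14 - 84\right) = 4 \left(-70\right) = -280$)
$I b = \left(-1168\right) \left(-280\right) = 327040$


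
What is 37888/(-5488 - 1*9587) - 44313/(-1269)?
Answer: 7653563/236175 ≈ 32.406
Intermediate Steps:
37888/(-5488 - 1*9587) - 44313/(-1269) = 37888/(-5488 - 9587) - 44313*(-1/1269) = 37888/(-15075) + 14771/423 = 37888*(-1/15075) + 14771/423 = -37888/15075 + 14771/423 = 7653563/236175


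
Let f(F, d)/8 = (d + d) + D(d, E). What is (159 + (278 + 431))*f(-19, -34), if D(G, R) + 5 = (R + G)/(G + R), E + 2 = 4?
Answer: -499968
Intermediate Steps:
E = 2 (E = -2 + 4 = 2)
D(G, R) = -4 (D(G, R) = -5 + (R + G)/(G + R) = -5 + (G + R)/(G + R) = -5 + 1 = -4)
f(F, d) = -32 + 16*d (f(F, d) = 8*((d + d) - 4) = 8*(2*d - 4) = 8*(-4 + 2*d) = -32 + 16*d)
(159 + (278 + 431))*f(-19, -34) = (159 + (278 + 431))*(-32 + 16*(-34)) = (159 + 709)*(-32 - 544) = 868*(-576) = -499968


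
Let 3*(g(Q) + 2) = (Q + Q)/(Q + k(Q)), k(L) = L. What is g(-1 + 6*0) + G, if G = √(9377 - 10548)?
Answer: -5/3 + I*√1171 ≈ -1.6667 + 34.22*I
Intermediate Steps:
G = I*√1171 (G = √(-1171) = I*√1171 ≈ 34.22*I)
g(Q) = -5/3 (g(Q) = -2 + ((Q + Q)/(Q + Q))/3 = -2 + ((2*Q)/((2*Q)))/3 = -2 + ((2*Q)*(1/(2*Q)))/3 = -2 + (⅓)*1 = -2 + ⅓ = -5/3)
g(-1 + 6*0) + G = -5/3 + I*√1171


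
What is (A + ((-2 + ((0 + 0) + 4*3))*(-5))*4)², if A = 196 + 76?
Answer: 5184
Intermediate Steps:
A = 272
(A + ((-2 + ((0 + 0) + 4*3))*(-5))*4)² = (272 + ((-2 + ((0 + 0) + 4*3))*(-5))*4)² = (272 + ((-2 + (0 + 12))*(-5))*4)² = (272 + ((-2 + 12)*(-5))*4)² = (272 + (10*(-5))*4)² = (272 - 50*4)² = (272 - 200)² = 72² = 5184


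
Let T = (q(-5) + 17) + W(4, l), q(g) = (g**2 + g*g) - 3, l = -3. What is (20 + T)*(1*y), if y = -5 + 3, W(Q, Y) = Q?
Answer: -176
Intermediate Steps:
y = -2
q(g) = -3 + 2*g**2 (q(g) = (g**2 + g**2) - 3 = 2*g**2 - 3 = -3 + 2*g**2)
T = 68 (T = ((-3 + 2*(-5)**2) + 17) + 4 = ((-3 + 2*25) + 17) + 4 = ((-3 + 50) + 17) + 4 = (47 + 17) + 4 = 64 + 4 = 68)
(20 + T)*(1*y) = (20 + 68)*(1*(-2)) = 88*(-2) = -176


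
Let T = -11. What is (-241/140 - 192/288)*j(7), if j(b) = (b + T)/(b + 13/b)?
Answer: 1003/930 ≈ 1.0785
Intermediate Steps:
j(b) = (-11 + b)/(b + 13/b) (j(b) = (b - 11)/(b + 13/b) = (-11 + b)/(b + 13/b))
(-241/140 - 192/288)*j(7) = (-241/140 - 192/288)*(7*(-11 + 7)/(13 + 7²)) = (-241*1/140 - 192*1/288)*(7*(-4)/(13 + 49)) = (-241/140 - ⅔)*(7*(-4)/62) = -1003*(-4)/(60*62) = -1003/420*(-14/31) = 1003/930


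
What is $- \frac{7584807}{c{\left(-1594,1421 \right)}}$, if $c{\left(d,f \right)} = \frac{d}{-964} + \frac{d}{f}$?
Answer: $- \frac{5195001180054}{364229} \approx -1.4263 \cdot 10^{7}$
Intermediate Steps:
$c{\left(d,f \right)} = - \frac{d}{964} + \frac{d}{f}$ ($c{\left(d,f \right)} = d \left(- \frac{1}{964}\right) + \frac{d}{f} = - \frac{d}{964} + \frac{d}{f}$)
$- \frac{7584807}{c{\left(-1594,1421 \right)}} = - \frac{7584807}{\left(- \frac{1}{964}\right) \left(-1594\right) - \frac{1594}{1421}} = - \frac{7584807}{\frac{797}{482} - \frac{1594}{1421}} = - \frac{7584807}{\frac{364229}{684922}} = \left(-7584807\right) \frac{684922}{364229} = - \frac{5195001180054}{364229}$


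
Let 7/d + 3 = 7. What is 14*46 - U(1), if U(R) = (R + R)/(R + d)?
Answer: 7076/11 ≈ 643.27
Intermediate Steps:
d = 7/4 (d = 7/(-3 + 7) = 7/4 ≈ 1.7500)
U(R) = 2*R/(7/4 + R) (U(R) = (R + R)/(R + 7/4) = (2*R)/(7/4 + R) = 2*R/(7/4 + R))
14*46 - U(1) = 14*46 - 8/(7 + 4*1) = 644 - 8/(7 + 4) = 644 - 8/11 = 7076/11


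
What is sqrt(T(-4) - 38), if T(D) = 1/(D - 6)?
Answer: I*sqrt(3810)/10 ≈ 6.1725*I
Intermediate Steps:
T(D) = 1/(-6 + D)
sqrt(T(-4) - 38) = sqrt(1/(-6 - 4) - 38) = sqrt(1/(-10) - 38) = sqrt(-1/10 - 38) = sqrt(-381/10) = I*sqrt(3810)/10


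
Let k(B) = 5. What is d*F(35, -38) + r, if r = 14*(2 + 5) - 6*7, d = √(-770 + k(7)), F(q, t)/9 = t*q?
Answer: 56 - 35910*I*√85 ≈ 56.0 - 3.3107e+5*I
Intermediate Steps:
F(q, t) = 9*q*t (F(q, t) = 9*(t*q) = 9*(q*t) = 9*q*t)
d = 3*I*√85 (d = √(-770 + 5) = √(-765) = 3*I*√85 ≈ 27.659*I)
r = 56 (r = 14*7 - 1*42 = 98 - 42 = 56)
d*F(35, -38) + r = (3*I*√85)*(9*35*(-38)) + 56 = (3*I*√85)*(-11970) + 56 = -35910*I*√85 + 56 = 56 - 35910*I*√85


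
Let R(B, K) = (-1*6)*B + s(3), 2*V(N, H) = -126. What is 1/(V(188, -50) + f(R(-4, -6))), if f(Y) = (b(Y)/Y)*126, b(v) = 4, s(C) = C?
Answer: -3/133 ≈ -0.022556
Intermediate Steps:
V(N, H) = -63 (V(N, H) = (½)*(-126) = -63)
R(B, K) = 3 - 6*B (R(B, K) = (-1*6)*B + 3 = -6*B + 3 = 3 - 6*B)
f(Y) = 504/Y (f(Y) = (4/Y)*126 = 504/Y)
1/(V(188, -50) + f(R(-4, -6))) = 1/(-63 + 504/(3 - 6*(-4))) = 1/(-63 + 504/(3 + 24)) = 1/(-63 + 504/27) = 1/(-63 + 504*(1/27)) = 1/(-63 + 56/3) = 1/(-133/3) = -3/133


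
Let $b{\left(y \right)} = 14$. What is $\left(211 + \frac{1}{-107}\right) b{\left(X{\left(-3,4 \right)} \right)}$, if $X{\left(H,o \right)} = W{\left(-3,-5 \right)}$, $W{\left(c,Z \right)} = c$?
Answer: $\frac{316064}{107} \approx 2953.9$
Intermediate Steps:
$X{\left(H,o \right)} = -3$
$\left(211 + \frac{1}{-107}\right) b{\left(X{\left(-3,4 \right)} \right)} = \left(211 + \frac{1}{-107}\right) 14 = \left(211 - \frac{1}{107}\right) 14 = \frac{22576}{107} \cdot 14 = \frac{316064}{107}$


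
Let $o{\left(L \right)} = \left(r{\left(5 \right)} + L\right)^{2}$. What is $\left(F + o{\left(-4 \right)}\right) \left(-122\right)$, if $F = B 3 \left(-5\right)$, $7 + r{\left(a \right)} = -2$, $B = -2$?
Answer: $-24278$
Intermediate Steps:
$r{\left(a \right)} = -9$ ($r{\left(a \right)} = -7 - 2 = -9$)
$F = 30$ ($F = \left(-2\right) 3 \left(-5\right) = \left(-6\right) \left(-5\right) = 30$)
$o{\left(L \right)} = \left(-9 + L\right)^{2}$
$\left(F + o{\left(-4 \right)}\right) \left(-122\right) = \left(30 + \left(-9 - 4\right)^{2}\right) \left(-122\right) = \left(30 + \left(-13\right)^{2}\right) \left(-122\right) = \left(30 + 169\right) \left(-122\right) = 199 \left(-122\right) = -24278$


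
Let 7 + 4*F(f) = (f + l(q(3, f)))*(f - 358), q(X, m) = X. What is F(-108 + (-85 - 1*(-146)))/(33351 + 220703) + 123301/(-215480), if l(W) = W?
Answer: -3795690743/6842944490 ≈ -0.55469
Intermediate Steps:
F(f) = -7/4 + (-358 + f)*(3 + f)/4 (F(f) = -7/4 + ((f + 3)*(f - 358))/4 = -7/4 + ((3 + f)*(-358 + f))/4 = -7/4 + ((-358 + f)*(3 + f))/4 = -7/4 + (-358 + f)*(3 + f)/4)
F(-108 + (-85 - 1*(-146)))/(33351 + 220703) + 123301/(-215480) = (-1081/4 - 355*(-108 + (-85 - 1*(-146)))/4 + (-108 + (-85 - 1*(-146)))²/4)/(33351 + 220703) + 123301/(-215480) = (-1081/4 - 355*(-108 + (-85 + 146))/4 + (-108 + (-85 + 146))²/4)/254054 + 123301*(-1/215480) = (-1081/4 - 355*(-108 + 61)/4 + (-108 + 61)²/4)*(1/254054) - 123301/215480 = (-1081/4 - 355/4*(-47) + (¼)*(-47)²)*(1/254054) - 123301/215480 = (-1081/4 + 16685/4 + (¼)*2209)*(1/254054) - 123301/215480 = (-1081/4 + 16685/4 + 2209/4)*(1/254054) - 123301/215480 = (17813/4)*(1/254054) - 123301/215480 = 17813/1016216 - 123301/215480 = -3795690743/6842944490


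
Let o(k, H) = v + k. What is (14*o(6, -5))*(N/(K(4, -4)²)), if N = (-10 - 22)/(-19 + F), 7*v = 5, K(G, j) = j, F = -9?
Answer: 47/7 ≈ 6.7143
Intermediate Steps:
v = 5/7 (v = (⅐)*5 = 5/7 ≈ 0.71429)
o(k, H) = 5/7 + k
N = 8/7 (N = (-10 - 22)/(-19 - 9) = -32/(-28) = -32*(-1/28) = 8/7 ≈ 1.1429)
(14*o(6, -5))*(N/(K(4, -4)²)) = (14*(5/7 + 6))*(8/(7*((-4)²))) = (14*(47/7))*((8/7)/16) = 94*((8/7)*(1/16)) = 94*(1/14) = 47/7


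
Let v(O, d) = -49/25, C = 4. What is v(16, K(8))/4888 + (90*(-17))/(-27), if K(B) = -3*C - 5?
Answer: 20773853/366600 ≈ 56.666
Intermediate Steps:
K(B) = -17 (K(B) = -3*4 - 5 = -12 - 5 = -17)
v(O, d) = -49/25 (v(O, d) = -49*1/25 = -49/25)
v(16, K(8))/4888 + (90*(-17))/(-27) = -49/25/4888 + (90*(-17))/(-27) = -49/25*1/4888 - 1530*(-1/27) = -49/122200 + 170/3 = 20773853/366600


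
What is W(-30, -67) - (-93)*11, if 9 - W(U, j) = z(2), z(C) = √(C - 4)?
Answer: 1032 - I*√2 ≈ 1032.0 - 1.4142*I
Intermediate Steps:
z(C) = √(-4 + C)
W(U, j) = 9 - I*√2 (W(U, j) = 9 - √(-4 + 2) = 9 - √(-2) = 9 - I*√2)
W(-30, -67) - (-93)*11 = (9 - I*√2) - (-93)*11 = (9 - I*√2) - 1*(-1023) = (9 - I*√2) + 1023 = 1032 - I*√2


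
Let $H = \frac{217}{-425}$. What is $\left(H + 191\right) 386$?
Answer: $\frac{31249788}{425} \approx 73529.0$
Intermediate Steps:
$H = - \frac{217}{425}$ ($H = 217 \left(- \frac{1}{425}\right) = - \frac{217}{425} \approx -0.51059$)
$\left(H + 191\right) 386 = \left(- \frac{217}{425} + 191\right) 386 = \frac{80958}{425} \cdot 386 = \frac{31249788}{425}$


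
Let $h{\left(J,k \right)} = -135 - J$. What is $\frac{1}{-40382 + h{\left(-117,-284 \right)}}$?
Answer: $- \frac{1}{40400} \approx -2.4752 \cdot 10^{-5}$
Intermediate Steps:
$\frac{1}{-40382 + h{\left(-117,-284 \right)}} = \frac{1}{-40382 - 18} = \frac{1}{-40400} = - \frac{1}{40400}$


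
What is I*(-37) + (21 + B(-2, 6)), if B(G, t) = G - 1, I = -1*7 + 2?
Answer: 203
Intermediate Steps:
I = -5 (I = -7 + 2 = -5)
B(G, t) = -1 + G
I*(-37) + (21 + B(-2, 6)) = -5*(-37) + (21 + (-1 - 2)) = 185 + (21 - 3) = 185 + 18 = 203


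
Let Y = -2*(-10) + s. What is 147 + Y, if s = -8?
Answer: 159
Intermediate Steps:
Y = 12 (Y = -2*(-10) - 8 = 20 - 8 = 12)
147 + Y = 147 + 12 = 159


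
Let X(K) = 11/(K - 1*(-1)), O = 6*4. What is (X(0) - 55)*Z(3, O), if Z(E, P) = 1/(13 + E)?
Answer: -11/4 ≈ -2.7500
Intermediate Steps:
O = 24
X(K) = 11/(1 + K) (X(K) = 11/(K + 1) = 11/(1 + K))
(X(0) - 55)*Z(3, O) = (11/(1 + 0) - 55)/(13 + 3) = (11/1 - 55)/16 = (11*1 - 55)*(1/16) = (11 - 55)*(1/16) = -44*1/16 = -11/4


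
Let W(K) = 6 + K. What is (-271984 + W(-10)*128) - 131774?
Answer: -404270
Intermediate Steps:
(-271984 + W(-10)*128) - 131774 = (-271984 + (6 - 10)*128) - 131774 = (-271984 - 4*128) - 131774 = (-271984 - 512) - 131774 = -272496 - 131774 = -404270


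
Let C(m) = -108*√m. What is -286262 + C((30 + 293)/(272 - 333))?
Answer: -286262 - 108*I*√19703/61 ≈ -2.8626e+5 - 248.52*I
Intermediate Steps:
-286262 + C((30 + 293)/(272 - 333)) = -286262 - 108*√(30 + 293)*(I*√61/61) = -286262 - 108*√323*(I*√61/61) = -286262 - 108*I*√19703/61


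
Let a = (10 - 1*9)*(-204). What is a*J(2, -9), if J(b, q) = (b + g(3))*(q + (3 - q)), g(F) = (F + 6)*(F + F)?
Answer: -34272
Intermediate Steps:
a = -204 (a = (10 - 9)*(-204) = 1*(-204) = -204)
g(F) = 2*F*(6 + F) (g(F) = (6 + F)*(2*F) = 2*F*(6 + F))
J(b, q) = 162 + 3*b (J(b, q) = (b + 2*3*(6 + 3))*(q + (3 - q)) = (b + 2*3*9)*3 = (b + 54)*3 = (54 + b)*3 = 162 + 3*b)
a*J(2, -9) = -204*(162 + 3*2) = -204*(162 + 6) = -204*168 = -34272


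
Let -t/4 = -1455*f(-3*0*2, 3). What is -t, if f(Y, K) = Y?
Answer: 0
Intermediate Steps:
t = 0 (t = -(-5820)*-3*0*2 = -(-5820)*0*2 = -(-5820)*0 = -4*0 = 0)
-t = -1*0 = 0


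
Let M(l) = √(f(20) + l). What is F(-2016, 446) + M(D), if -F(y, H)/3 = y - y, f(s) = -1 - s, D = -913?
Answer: I*√934 ≈ 30.561*I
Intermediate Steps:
M(l) = √(-21 + l) (M(l) = √((-1 - 1*20) + l) = √((-1 - 20) + l) = √(-21 + l))
F(y, H) = 0 (F(y, H) = -3*(y - y) = -3*0 = 0)
F(-2016, 446) + M(D) = 0 + √(-21 - 913) = 0 + √(-934) = 0 + I*√934 = I*√934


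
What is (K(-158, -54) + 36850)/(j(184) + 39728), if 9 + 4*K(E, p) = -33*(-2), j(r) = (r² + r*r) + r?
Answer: 147457/430496 ≈ 0.34253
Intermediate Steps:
j(r) = r + 2*r² (j(r) = (r² + r²) + r = 2*r² + r = r + 2*r²)
K(E, p) = 57/4 (K(E, p) = -9/4 + (-33*(-2))/4 = -9/4 + (¼)*66 = -9/4 + 33/2 = 57/4)
(K(-158, -54) + 36850)/(j(184) + 39728) = (57/4 + 36850)/(184*(1 + 2*184) + 39728) = 147457/(4*(184*(1 + 368) + 39728)) = 147457/(4*(184*369 + 39728)) = 147457/(4*(67896 + 39728)) = (147457/4)/107624 = (147457/4)*(1/107624) = 147457/430496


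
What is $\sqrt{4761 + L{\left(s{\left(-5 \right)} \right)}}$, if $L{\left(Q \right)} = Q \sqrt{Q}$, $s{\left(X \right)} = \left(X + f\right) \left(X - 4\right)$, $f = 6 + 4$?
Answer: $3 \sqrt{529 - 15 i \sqrt{5}} \approx 69.035 - 2.1864 i$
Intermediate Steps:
$f = 10$
$s{\left(X \right)} = \left(-4 + X\right) \left(10 + X\right)$ ($s{\left(X \right)} = \left(X + 10\right) \left(X - 4\right) = \left(10 + X\right) \left(-4 + X\right) = \left(-4 + X\right) \left(10 + X\right)$)
$L{\left(Q \right)} = Q^{\frac{3}{2}}$
$\sqrt{4761 + L{\left(s{\left(-5 \right)} \right)}} = \sqrt{4761 + \left(-40 + \left(-5\right)^{2} + 6 \left(-5\right)\right)^{\frac{3}{2}}} = \sqrt{4761 + \left(-40 + 25 - 30\right)^{\frac{3}{2}}} = \sqrt{4761 + \left(-45\right)^{\frac{3}{2}}} = \sqrt{4761 - 135 i \sqrt{5}}$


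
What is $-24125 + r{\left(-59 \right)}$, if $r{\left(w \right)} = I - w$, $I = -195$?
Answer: $-24261$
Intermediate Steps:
$r{\left(w \right)} = -195 - w$
$-24125 + r{\left(-59 \right)} = -24125 - 136 = -24261$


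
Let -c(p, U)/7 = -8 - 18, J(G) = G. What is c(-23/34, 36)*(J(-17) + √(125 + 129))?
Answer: -3094 + 182*√254 ≈ -193.40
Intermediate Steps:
c(p, U) = 182 (c(p, U) = -7*(-8 - 18) = -7*(-26) = 182)
c(-23/34, 36)*(J(-17) + √(125 + 129)) = 182*(-17 + √(125 + 129)) = 182*(-17 + √254) = -3094 + 182*√254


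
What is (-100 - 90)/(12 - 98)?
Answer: 95/43 ≈ 2.2093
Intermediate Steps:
(-100 - 90)/(12 - 98) = -190/(-86) = -190*(-1/86) = 95/43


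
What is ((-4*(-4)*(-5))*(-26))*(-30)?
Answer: -62400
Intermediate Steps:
((-4*(-4)*(-5))*(-26))*(-30) = ((16*(-5))*(-26))*(-30) = -80*(-26)*(-30) = 2080*(-30) = -62400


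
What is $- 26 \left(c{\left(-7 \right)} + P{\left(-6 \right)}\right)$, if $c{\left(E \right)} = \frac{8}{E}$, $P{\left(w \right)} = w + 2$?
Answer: $\frac{936}{7} \approx 133.71$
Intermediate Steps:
$P{\left(w \right)} = 2 + w$
$- 26 \left(c{\left(-7 \right)} + P{\left(-6 \right)}\right) = - 26 \left(\frac{8}{-7} + \left(2 - 6\right)\right) = - 26 \left(8 \left(- \frac{1}{7}\right) - 4\right) = - 26 \left(- \frac{8}{7} - 4\right) = \left(-26\right) \left(- \frac{36}{7}\right) = \frac{936}{7}$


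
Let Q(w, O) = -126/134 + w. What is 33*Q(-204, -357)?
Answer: -453123/67 ≈ -6763.0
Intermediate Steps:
Q(w, O) = -63/67 + w (Q(w, O) = -126*1/134 + w = -63/67 + w)
33*Q(-204, -357) = 33*(-63/67 - 204) = 33*(-13731/67) = -453123/67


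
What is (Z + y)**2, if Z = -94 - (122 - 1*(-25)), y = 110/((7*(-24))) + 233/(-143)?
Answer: 8540006784241/144288144 ≈ 59187.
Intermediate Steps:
y = -27437/12012 (y = 110/(-168) + 233*(-1/143) = 110*(-1/168) - 233/143 = -55/84 - 233/143 = -27437/12012 ≈ -2.2841)
Z = -241 (Z = -94 - (122 + 25) = -94 - 1*147 = -94 - 147 = -241)
(Z + y)**2 = (-241 - 27437/12012)**2 = (-2922329/12012)**2 = 8540006784241/144288144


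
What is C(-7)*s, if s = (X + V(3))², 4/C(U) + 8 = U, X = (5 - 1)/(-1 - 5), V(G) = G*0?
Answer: -16/135 ≈ -0.11852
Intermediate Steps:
V(G) = 0
X = -⅔ (X = 4/(-6) = 4*(-⅙) = -⅔ ≈ -0.66667)
C(U) = 4/(-8 + U)
s = 4/9 (s = (-⅔ + 0)² = (-⅔)² = 4/9 ≈ 0.44444)
C(-7)*s = (4/(-8 - 7))*(4/9) = (4/(-15))*(4/9) = (4*(-1/15))*(4/9) = -4/15*4/9 = -16/135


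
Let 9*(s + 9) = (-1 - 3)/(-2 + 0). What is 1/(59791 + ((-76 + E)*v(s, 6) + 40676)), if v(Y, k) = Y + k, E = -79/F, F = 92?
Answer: 276/27787817 ≈ 9.9324e-6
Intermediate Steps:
E = -79/92 ≈ -0.85870
s = -79/9 (s = -9 + ((-1 - 3)/(-2 + 0))/9 = -9 + (-4/(-2))/9 = -9 + (-4*(-½))/9 = -9 + (⅑)*2 = -9 + 2/9 = -79/9 ≈ -8.7778)
1/(59791 + ((-76 + E)*v(s, 6) + 40676)) = 1/(59791 + ((-76 - 79/92)*(-79/9 + 6) + 40676)) = 1/(59791 + (-7071/92*(-25/9) + 40676)) = 1/(59791 + (58925/276 + 40676)) = 1/(59791 + 11285501/276) = 1/(27787817/276) = 276/27787817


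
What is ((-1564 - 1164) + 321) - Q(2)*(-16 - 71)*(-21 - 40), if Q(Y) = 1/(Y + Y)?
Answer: -14935/4 ≈ -3733.8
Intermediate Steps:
Q(Y) = 1/(2*Y)
((-1564 - 1164) + 321) - Q(2)*(-16 - 71)*(-21 - 40) = ((-1564 - 1164) + 321) - (½)/2*(-16 - 71)*(-21 - 40) = (-2728 + 321) - (½)*(½)*(-87*(-61)) = -2407 - 5307/4 = -14935/4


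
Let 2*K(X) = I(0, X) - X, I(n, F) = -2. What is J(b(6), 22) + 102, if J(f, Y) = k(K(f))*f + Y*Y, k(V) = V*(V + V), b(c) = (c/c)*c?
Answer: 778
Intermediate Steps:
K(X) = -1 - X/2 (K(X) = (-2 - X)/2 = -1 - X/2)
b(c) = c (b(c) = 1*c = c)
k(V) = 2*V² (k(V) = V*(2*V) = 2*V²)
J(f, Y) = Y² + 2*f*(-1 - f/2)² (J(f, Y) = (2*(-1 - f/2)²)*f + Y*Y = 2*f*(-1 - f/2)² + Y² = Y² + 2*f*(-1 - f/2)²)
J(b(6), 22) + 102 = (22² + (½)*6*(2 + 6)²) + 102 = (484 + (½)*6*8²) + 102 = (484 + (½)*6*64) + 102 = (484 + 192) + 102 = 676 + 102 = 778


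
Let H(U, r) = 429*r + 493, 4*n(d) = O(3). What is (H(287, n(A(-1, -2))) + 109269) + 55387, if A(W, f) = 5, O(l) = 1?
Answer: 661025/4 ≈ 1.6526e+5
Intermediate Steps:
n(d) = 1/4 (n(d) = (1/4)*1 = 1/4)
H(U, r) = 493 + 429*r
(H(287, n(A(-1, -2))) + 109269) + 55387 = ((493 + 429*(1/4)) + 109269) + 55387 = ((493 + 429/4) + 109269) + 55387 = (2401/4 + 109269) + 55387 = 439477/4 + 55387 = 661025/4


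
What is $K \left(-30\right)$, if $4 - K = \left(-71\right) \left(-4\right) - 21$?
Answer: $7770$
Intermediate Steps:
$K = -259$ ($K = 4 - \left(\left(-71\right) \left(-4\right) - 21\right) = 4 - \left(284 - 21\right) = 4 - 263 = -259$)
$K \left(-30\right) = \left(-259\right) \left(-30\right) = 7770$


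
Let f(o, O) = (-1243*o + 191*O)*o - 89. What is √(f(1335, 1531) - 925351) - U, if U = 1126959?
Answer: -1126959 + 6*I*√50718030 ≈ -1.127e+6 + 42730.0*I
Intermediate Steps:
f(o, O) = -89 + o*(-1243*o + 191*O) (f(o, O) = o*(-1243*o + 191*O) - 89 = -89 + o*(-1243*o + 191*O))
√(f(1335, 1531) - 925351) - U = √((-89 - 1243*1335² + 191*1531*1335) - 925351) - 1*1126959 = √((-89 - 1243*1782225 + 390382035) - 925351) - 1126959 = √((-89 - 2215305675 + 390382035) - 925351) - 1126959 = √(-1824923729 - 925351) - 1126959 = √(-1825849080) - 1126959 = 6*I*√50718030 - 1126959 = -1126959 + 6*I*√50718030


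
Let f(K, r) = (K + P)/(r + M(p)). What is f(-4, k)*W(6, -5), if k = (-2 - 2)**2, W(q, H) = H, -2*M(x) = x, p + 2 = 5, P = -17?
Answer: 210/29 ≈ 7.2414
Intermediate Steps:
p = 3 (p = -2 + 5 = 3)
M(x) = -x/2
k = 16 (k = (-4)**2 = 16)
f(K, r) = (-17 + K)/(-3/2 + r) (f(K, r) = (K - 17)/(r - 1/2*3) = (-17 + K)/(r - 3/2) = (-17 + K)/(-3/2 + r))
f(-4, k)*W(6, -5) = (2*(-17 - 4)/(-3 + 2*16))*(-5) = (2*(-21)/(-3 + 32))*(-5) = (2*(-21)/29)*(-5) = (2*(1/29)*(-21))*(-5) = -42/29*(-5) = 210/29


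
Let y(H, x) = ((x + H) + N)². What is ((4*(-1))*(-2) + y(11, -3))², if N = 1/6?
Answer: 7230721/1296 ≈ 5579.3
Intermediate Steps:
N = ⅙ ≈ 0.16667
y(H, x) = (⅙ + H + x)² (y(H, x) = ((x + H) + ⅙)² = ((H + x) + ⅙)² = (⅙ + H + x)²)
((4*(-1))*(-2) + y(11, -3))² = ((4*(-1))*(-2) + (1 + 6*11 + 6*(-3))²/36)² = (-4*(-2) + (1 + 66 - 18)²/36)² = (8 + (1/36)*49²)² = (8 + (1/36)*2401)² = (8 + 2401/36)² = (2689/36)² = 7230721/1296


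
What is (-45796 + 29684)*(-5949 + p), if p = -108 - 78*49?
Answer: 159170448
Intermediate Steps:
p = -3930 (p = -108 - 3822 = -3930)
(-45796 + 29684)*(-5949 + p) = (-45796 + 29684)*(-5949 - 3930) = -16112*(-9879) = 159170448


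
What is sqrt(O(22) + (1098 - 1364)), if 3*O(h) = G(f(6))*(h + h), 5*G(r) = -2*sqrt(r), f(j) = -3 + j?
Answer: sqrt(-59850 - 1320*sqrt(3))/15 ≈ 16.618*I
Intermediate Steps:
G(r) = -2*sqrt(r)/5 (G(r) = (-2*sqrt(r))/5 = -2*sqrt(r)/5)
O(h) = -4*h*sqrt(3)/15 (O(h) = ((-2*sqrt(-3 + 6)/5)*(h + h))/3 = ((-2*sqrt(3)/5)*(2*h))/3 = (-4*h*sqrt(3)/5)/3 = -4*h*sqrt(3)/15)
sqrt(O(22) + (1098 - 1364)) = sqrt(-4/15*22*sqrt(3) + (1098 - 1364)) = sqrt(-88*sqrt(3)/15 - 266) = sqrt(-266 - 88*sqrt(3)/15)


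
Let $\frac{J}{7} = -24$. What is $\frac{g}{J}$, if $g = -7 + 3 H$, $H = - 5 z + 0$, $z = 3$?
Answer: $\frac{13}{42} \approx 0.30952$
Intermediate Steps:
$H = -15$ ($H = \left(-5\right) 3 + 0 = -15 + 0 = -15$)
$J = -168$ ($J = 7 \left(-24\right) = -168$)
$g = -52$ ($g = -7 + 3 \left(-15\right) = -7 - 45 = -52$)
$\frac{g}{J} = \frac{1}{-168} \left(-52\right) = \left(- \frac{1}{168}\right) \left(-52\right) = \frac{13}{42}$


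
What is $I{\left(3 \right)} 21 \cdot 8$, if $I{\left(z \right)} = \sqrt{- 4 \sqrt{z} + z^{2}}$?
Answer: $168 \sqrt{9 - 4 \sqrt{3}} \approx 241.81$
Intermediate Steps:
$I{\left(z \right)} = \sqrt{z^{2} - 4 \sqrt{z}}$
$I{\left(3 \right)} 21 \cdot 8 = \sqrt{3^{2} - 4 \sqrt{3}} \cdot 21 \cdot 8 = \sqrt{9 - 4 \sqrt{3}} \cdot 21 \cdot 8 = 21 \sqrt{9 - 4 \sqrt{3}} \cdot 8 = 168 \sqrt{9 - 4 \sqrt{3}}$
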